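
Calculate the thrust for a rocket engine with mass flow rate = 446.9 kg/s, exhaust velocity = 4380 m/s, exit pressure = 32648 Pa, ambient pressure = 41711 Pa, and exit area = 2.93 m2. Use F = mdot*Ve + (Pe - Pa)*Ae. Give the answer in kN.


F = 446.9 * 4380 + (32648 - 41711) * 2.93 = 1.9309e+06 N = 1930.9 kN

1930.9 kN


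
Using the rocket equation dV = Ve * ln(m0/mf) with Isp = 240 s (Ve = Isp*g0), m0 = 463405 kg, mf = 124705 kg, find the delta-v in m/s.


Ve = 240 * 9.81 = 2354.4 m/s
dV = 2354.4 * ln(463405/124705) = 3091 m/s

3091 m/s


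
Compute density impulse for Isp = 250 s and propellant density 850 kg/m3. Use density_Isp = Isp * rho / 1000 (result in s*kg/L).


rho*Isp = 250 * 850 / 1000 = 212 s*kg/L

212 s*kg/L


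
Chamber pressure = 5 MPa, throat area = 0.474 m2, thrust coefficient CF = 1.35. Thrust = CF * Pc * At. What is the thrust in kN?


F = 1.35 * 5e6 * 0.474 = 3.1995e+06 N = 3199.5 kN

3199.5 kN


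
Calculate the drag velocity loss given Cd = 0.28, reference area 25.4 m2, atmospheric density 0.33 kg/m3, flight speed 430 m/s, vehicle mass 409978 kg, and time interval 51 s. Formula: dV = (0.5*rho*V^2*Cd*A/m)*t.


D = 0.5 * 0.33 * 430^2 * 0.28 * 25.4 = 216976.45 N
a = 216976.45 / 409978 = 0.5292 m/s2
dV = 0.5292 * 51 = 27.0 m/s

27.0 m/s


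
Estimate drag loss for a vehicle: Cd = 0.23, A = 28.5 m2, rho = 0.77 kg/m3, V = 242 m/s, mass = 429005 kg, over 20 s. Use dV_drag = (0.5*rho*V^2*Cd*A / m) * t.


D = 0.5 * 0.77 * 242^2 * 0.23 * 28.5 = 147796.5 N
a = 147796.5 / 429005 = 0.3445 m/s2
dV = 0.3445 * 20 = 6.9 m/s

6.9 m/s


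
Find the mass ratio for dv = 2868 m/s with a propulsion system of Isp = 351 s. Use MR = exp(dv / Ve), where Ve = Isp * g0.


Ve = 351 * 9.81 = 3443.31 m/s
MR = exp(2868 / 3443.31) = 2.3

2.3


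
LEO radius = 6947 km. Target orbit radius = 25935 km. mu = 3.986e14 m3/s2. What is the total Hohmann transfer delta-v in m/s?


V1 = sqrt(mu/r1) = 7574.78 m/s
dV1 = V1*(sqrt(2*r2/(r1+r2)) - 1) = 1938.91 m/s
V2 = sqrt(mu/r2) = 3920.36 m/s
dV2 = V2*(1 - sqrt(2*r1/(r1+r2))) = 1372.0 m/s
Total dV = 3311 m/s

3311 m/s


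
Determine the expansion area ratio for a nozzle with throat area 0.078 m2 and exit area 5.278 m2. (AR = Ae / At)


AR = 5.278 / 0.078 = 67.7

67.7


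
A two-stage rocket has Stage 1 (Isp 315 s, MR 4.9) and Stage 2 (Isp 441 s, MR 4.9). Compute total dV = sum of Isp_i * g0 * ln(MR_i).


dV1 = 315 * 9.81 * ln(4.9) = 4911.0 m/s
dV2 = 441 * 9.81 * ln(4.9) = 6875.4 m/s
Total dV = 4911.0 + 6875.4 = 11786.4 m/s ~ 11786 m/s

11786 m/s


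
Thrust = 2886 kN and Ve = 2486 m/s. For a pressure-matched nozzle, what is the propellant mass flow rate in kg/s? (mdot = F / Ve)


mdot = F / Ve = 2886000 / 2486 = 1160.9 kg/s

1160.9 kg/s


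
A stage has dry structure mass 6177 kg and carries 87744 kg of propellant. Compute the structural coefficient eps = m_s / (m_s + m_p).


eps = 6177 / (6177 + 87744) = 0.0658

0.0658


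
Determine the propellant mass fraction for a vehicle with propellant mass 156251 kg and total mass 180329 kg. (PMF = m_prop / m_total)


PMF = 156251 / 180329 = 0.866

0.866


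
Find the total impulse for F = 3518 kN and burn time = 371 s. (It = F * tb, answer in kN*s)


It = 3518 * 371 = 1305178 kN*s

1305178 kN*s


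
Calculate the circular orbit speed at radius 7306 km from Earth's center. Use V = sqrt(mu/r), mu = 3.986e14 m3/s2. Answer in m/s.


V = sqrt(3.986e14 / 7306000) = 7386 m/s

7386 m/s


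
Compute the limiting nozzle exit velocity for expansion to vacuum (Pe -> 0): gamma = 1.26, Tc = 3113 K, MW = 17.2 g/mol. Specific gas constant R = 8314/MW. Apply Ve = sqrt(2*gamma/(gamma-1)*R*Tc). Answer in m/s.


R = 8314 / 17.2 = 483.37 J/(kg.K)
Ve = sqrt(2 * 1.26 / (1.26 - 1) * 483.37 * 3113) = 3819 m/s

3819 m/s


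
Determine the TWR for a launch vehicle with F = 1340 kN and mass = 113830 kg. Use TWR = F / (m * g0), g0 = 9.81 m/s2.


TWR = 1340000 / (113830 * 9.81) = 1.2

1.2


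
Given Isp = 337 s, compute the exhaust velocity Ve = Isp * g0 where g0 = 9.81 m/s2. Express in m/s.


Ve = Isp * g0 = 337 * 9.81 = 3306.0 m/s

3306.0 m/s


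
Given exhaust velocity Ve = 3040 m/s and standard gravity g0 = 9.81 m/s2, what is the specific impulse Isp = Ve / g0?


Isp = Ve / g0 = 3040 / 9.81 = 309.9 s

309.9 s


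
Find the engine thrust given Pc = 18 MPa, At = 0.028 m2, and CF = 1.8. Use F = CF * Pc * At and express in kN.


F = 1.8 * 18e6 * 0.028 = 907200.0 N = 907.2 kN

907.2 kN


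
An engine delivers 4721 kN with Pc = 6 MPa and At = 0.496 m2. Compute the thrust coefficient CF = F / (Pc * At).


CF = 4721000 / (6e6 * 0.496) = 1.59

1.59


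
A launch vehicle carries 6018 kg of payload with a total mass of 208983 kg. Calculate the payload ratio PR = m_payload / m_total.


PR = 6018 / 208983 = 0.0288

0.0288


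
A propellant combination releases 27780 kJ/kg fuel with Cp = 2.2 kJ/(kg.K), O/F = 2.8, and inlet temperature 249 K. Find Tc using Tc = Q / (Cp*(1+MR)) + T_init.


Tc = 27780 / (2.2 * (1 + 2.8)) + 249 = 3572 K

3572 K


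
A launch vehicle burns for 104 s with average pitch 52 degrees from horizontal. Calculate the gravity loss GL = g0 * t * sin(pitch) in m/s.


GL = 9.81 * 104 * sin(52 deg) = 804 m/s

804 m/s


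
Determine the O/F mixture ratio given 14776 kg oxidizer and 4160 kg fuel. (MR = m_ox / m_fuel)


MR = 14776 / 4160 = 3.55

3.55


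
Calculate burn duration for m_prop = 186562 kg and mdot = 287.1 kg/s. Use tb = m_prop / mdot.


tb = 186562 / 287.1 = 649.8 s

649.8 s


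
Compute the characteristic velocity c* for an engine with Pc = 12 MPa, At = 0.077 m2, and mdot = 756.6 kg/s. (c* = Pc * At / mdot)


c* = 12e6 * 0.077 / 756.6 = 1221 m/s

1221 m/s


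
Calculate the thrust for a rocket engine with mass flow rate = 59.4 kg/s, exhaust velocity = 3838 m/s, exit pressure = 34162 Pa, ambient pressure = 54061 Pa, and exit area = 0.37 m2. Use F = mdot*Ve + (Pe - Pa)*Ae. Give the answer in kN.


F = 59.4 * 3838 + (34162 - 54061) * 0.37 = 220615.0 N = 220.6 kN

220.6 kN


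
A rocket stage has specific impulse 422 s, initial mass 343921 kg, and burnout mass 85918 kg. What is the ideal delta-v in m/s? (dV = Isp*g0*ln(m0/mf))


Ve = 422 * 9.81 = 4139.82 m/s
dV = 4139.82 * ln(343921/85918) = 5742 m/s

5742 m/s


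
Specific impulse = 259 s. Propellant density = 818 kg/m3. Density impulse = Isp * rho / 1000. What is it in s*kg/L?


rho*Isp = 259 * 818 / 1000 = 212 s*kg/L

212 s*kg/L


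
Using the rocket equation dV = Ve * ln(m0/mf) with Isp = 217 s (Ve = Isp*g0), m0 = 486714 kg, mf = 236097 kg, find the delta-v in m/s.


Ve = 217 * 9.81 = 2128.77 m/s
dV = 2128.77 * ln(486714/236097) = 1540 m/s

1540 m/s


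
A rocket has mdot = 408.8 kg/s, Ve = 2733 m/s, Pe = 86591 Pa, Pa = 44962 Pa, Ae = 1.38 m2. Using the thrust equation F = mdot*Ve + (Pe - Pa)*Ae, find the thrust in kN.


F = 408.8 * 2733 + (86591 - 44962) * 1.38 = 1.1747e+06 N = 1174.7 kN

1174.7 kN


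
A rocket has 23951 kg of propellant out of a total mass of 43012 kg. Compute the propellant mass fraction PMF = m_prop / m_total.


PMF = 23951 / 43012 = 0.557

0.557


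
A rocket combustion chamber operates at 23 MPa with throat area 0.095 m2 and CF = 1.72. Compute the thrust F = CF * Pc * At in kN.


F = 1.72 * 23e6 * 0.095 = 3.7582e+06 N = 3758.2 kN

3758.2 kN


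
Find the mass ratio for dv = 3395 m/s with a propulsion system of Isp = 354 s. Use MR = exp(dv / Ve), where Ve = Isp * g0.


Ve = 354 * 9.81 = 3472.74 m/s
MR = exp(3395 / 3472.74) = 2.658

2.658


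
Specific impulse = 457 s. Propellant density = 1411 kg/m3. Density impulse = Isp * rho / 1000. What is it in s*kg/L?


rho*Isp = 457 * 1411 / 1000 = 645 s*kg/L

645 s*kg/L


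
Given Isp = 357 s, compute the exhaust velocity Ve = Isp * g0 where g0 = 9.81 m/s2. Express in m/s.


Ve = Isp * g0 = 357 * 9.81 = 3502.2 m/s

3502.2 m/s


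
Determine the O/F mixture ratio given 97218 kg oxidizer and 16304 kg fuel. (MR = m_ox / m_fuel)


MR = 97218 / 16304 = 5.96

5.96


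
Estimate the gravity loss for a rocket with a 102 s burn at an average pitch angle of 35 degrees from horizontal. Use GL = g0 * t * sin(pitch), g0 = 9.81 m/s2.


GL = 9.81 * 102 * sin(35 deg) = 574 m/s

574 m/s


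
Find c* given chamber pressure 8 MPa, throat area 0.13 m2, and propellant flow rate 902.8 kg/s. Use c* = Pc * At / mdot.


c* = 8e6 * 0.13 / 902.8 = 1152 m/s

1152 m/s


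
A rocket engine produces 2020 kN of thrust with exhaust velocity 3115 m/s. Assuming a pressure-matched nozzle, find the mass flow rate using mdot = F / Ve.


mdot = F / Ve = 2020000 / 3115 = 648.5 kg/s

648.5 kg/s


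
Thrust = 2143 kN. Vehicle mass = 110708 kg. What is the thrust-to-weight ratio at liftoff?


TWR = 2143000 / (110708 * 9.81) = 1.97

1.97


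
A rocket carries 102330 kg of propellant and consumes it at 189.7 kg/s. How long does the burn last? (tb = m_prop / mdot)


tb = 102330 / 189.7 = 539.4 s

539.4 s


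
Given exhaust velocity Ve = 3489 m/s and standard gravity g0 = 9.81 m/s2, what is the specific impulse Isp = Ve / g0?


Isp = Ve / g0 = 3489 / 9.81 = 355.7 s

355.7 s


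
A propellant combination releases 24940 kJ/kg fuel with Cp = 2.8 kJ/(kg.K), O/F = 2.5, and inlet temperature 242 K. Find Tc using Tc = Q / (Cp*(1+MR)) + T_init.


Tc = 24940 / (2.8 * (1 + 2.5)) + 242 = 2787 K

2787 K


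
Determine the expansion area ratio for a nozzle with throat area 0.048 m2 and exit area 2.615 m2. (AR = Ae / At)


AR = 2.615 / 0.048 = 54.5

54.5


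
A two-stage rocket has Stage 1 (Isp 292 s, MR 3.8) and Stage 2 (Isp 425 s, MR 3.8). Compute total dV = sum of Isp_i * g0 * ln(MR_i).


dV1 = 292 * 9.81 * ln(3.8) = 3824.1 m/s
dV2 = 425 * 9.81 * ln(3.8) = 5566.0 m/s
Total dV = 3824.1 + 5566.0 = 9390.1 m/s ~ 9390 m/s

9390 m/s


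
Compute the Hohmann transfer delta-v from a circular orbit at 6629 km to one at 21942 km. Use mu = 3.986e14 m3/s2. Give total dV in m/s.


V1 = sqrt(mu/r1) = 7754.34 m/s
dV1 = V1*(sqrt(2*r2/(r1+r2)) - 1) = 1855.92 m/s
V2 = sqrt(mu/r2) = 4262.17 m/s
dV2 = V2*(1 - sqrt(2*r1/(r1+r2))) = 1358.77 m/s
Total dV = 3215 m/s

3215 m/s


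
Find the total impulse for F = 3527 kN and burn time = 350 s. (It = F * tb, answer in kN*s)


It = 3527 * 350 = 1234450 kN*s

1234450 kN*s


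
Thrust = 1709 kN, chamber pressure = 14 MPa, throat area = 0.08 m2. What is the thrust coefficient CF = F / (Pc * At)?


CF = 1709000 / (14e6 * 0.08) = 1.53

1.53


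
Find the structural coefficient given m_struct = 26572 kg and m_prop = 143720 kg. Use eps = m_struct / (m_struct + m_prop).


eps = 26572 / (26572 + 143720) = 0.156

0.156


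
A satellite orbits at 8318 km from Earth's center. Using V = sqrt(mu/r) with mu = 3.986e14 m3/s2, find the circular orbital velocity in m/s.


V = sqrt(3.986e14 / 8318000) = 6922 m/s

6922 m/s


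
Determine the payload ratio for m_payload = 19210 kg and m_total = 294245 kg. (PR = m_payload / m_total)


PR = 19210 / 294245 = 0.0653

0.0653


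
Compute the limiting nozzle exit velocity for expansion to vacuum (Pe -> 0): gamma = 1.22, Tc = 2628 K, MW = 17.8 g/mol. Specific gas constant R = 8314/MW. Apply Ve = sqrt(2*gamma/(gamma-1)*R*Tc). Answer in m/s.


R = 8314 / 17.8 = 467.08 J/(kg.K)
Ve = sqrt(2 * 1.22 / (1.22 - 1) * 467.08 * 2628) = 3690 m/s

3690 m/s


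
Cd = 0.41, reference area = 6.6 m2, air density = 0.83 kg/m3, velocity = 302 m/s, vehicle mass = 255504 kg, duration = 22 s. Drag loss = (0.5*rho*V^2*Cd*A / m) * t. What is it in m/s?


D = 0.5 * 0.83 * 302^2 * 0.41 * 6.6 = 102421.18 N
a = 102421.18 / 255504 = 0.4009 m/s2
dV = 0.4009 * 22 = 8.8 m/s

8.8 m/s


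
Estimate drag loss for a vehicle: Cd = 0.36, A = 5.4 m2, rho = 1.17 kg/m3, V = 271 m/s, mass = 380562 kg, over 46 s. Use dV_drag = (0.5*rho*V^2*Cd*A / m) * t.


D = 0.5 * 1.17 * 271^2 * 0.36 * 5.4 = 83520.04 N
a = 83520.04 / 380562 = 0.2195 m/s2
dV = 0.2195 * 46 = 10.1 m/s

10.1 m/s


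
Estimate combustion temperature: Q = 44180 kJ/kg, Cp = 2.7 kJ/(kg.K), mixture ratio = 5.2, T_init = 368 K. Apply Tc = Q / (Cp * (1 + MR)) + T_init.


Tc = 44180 / (2.7 * (1 + 5.2)) + 368 = 3007 K

3007 K


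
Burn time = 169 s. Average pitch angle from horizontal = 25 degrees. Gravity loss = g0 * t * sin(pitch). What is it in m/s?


GL = 9.81 * 169 * sin(25 deg) = 701 m/s

701 m/s


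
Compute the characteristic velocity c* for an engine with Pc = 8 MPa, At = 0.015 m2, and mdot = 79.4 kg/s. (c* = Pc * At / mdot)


c* = 8e6 * 0.015 / 79.4 = 1511 m/s

1511 m/s


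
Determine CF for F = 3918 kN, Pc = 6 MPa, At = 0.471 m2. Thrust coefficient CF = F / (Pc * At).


CF = 3918000 / (6e6 * 0.471) = 1.39

1.39


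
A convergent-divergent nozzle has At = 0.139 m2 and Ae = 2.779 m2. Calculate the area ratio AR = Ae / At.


AR = 2.779 / 0.139 = 20.0

20.0


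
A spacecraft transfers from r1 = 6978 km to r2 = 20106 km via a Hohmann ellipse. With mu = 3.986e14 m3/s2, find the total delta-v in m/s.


V1 = sqrt(mu/r1) = 7557.94 m/s
dV1 = V1*(sqrt(2*r2/(r1+r2)) - 1) = 1651.32 m/s
V2 = sqrt(mu/r2) = 4452.52 m/s
dV2 = V2*(1 - sqrt(2*r1/(r1+r2))) = 1256.35 m/s
Total dV = 2908 m/s

2908 m/s


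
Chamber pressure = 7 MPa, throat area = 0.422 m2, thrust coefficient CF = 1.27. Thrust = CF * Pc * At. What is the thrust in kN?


F = 1.27 * 7e6 * 0.422 = 3.7516e+06 N = 3751.6 kN

3751.6 kN


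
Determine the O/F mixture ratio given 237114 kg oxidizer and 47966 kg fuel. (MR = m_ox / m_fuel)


MR = 237114 / 47966 = 4.94

4.94


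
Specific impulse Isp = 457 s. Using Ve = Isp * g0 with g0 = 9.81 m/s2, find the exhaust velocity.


Ve = Isp * g0 = 457 * 9.81 = 4483.2 m/s

4483.2 m/s


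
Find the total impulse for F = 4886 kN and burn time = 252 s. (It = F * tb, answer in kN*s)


It = 4886 * 252 = 1231272 kN*s

1231272 kN*s


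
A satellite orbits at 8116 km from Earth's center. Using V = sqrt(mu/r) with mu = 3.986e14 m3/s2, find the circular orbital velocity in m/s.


V = sqrt(3.986e14 / 8116000) = 7008 m/s

7008 m/s


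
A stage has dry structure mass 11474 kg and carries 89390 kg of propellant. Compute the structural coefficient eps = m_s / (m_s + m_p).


eps = 11474 / (11474 + 89390) = 0.1138

0.1138


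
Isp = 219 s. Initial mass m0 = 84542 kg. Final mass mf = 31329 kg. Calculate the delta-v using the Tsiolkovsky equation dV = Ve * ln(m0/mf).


Ve = 219 * 9.81 = 2148.39 m/s
dV = 2148.39 * ln(84542/31329) = 2133 m/s

2133 m/s


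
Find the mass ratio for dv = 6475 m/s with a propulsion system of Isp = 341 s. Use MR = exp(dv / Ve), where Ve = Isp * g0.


Ve = 341 * 9.81 = 3345.21 m/s
MR = exp(6475 / 3345.21) = 6.928

6.928


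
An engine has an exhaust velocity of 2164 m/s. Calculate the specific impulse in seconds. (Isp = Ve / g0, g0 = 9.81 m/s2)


Isp = Ve / g0 = 2164 / 9.81 = 220.6 s

220.6 s


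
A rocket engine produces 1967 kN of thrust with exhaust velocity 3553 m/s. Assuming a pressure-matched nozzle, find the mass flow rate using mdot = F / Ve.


mdot = F / Ve = 1967000 / 3553 = 553.6 kg/s

553.6 kg/s


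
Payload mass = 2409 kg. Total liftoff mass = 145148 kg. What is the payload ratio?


PR = 2409 / 145148 = 0.0166

0.0166


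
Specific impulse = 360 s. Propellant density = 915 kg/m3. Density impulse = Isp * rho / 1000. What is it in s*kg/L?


rho*Isp = 360 * 915 / 1000 = 329 s*kg/L

329 s*kg/L


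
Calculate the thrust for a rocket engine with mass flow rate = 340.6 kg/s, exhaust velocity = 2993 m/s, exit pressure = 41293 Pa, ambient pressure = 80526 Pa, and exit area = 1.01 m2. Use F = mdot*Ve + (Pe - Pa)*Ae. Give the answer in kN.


F = 340.6 * 2993 + (41293 - 80526) * 1.01 = 979790.0 N = 979.8 kN

979.8 kN


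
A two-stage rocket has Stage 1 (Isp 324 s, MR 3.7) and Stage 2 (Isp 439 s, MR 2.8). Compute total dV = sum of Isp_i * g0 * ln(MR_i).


dV1 = 324 * 9.81 * ln(3.7) = 4158.5 m/s
dV2 = 439 * 9.81 * ln(2.8) = 4434.1 m/s
Total dV = 4158.5 + 4434.1 = 8592.6 m/s ~ 8593 m/s

8593 m/s


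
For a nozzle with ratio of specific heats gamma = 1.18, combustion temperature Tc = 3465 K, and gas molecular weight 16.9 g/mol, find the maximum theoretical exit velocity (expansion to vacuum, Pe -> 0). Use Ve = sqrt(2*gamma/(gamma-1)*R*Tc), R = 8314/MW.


R = 8314 / 16.9 = 491.95 J/(kg.K)
Ve = sqrt(2 * 1.18 / (1.18 - 1) * 491.95 * 3465) = 4728 m/s

4728 m/s


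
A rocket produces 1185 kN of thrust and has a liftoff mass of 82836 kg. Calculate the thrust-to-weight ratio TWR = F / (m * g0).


TWR = 1185000 / (82836 * 9.81) = 1.46

1.46


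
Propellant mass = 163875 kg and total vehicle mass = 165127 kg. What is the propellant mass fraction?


PMF = 163875 / 165127 = 0.992

0.992


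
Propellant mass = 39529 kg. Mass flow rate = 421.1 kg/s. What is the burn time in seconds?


tb = 39529 / 421.1 = 93.9 s

93.9 s


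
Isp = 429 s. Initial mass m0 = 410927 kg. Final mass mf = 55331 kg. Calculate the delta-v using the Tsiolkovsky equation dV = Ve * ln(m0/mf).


Ve = 429 * 9.81 = 4208.49 m/s
dV = 4208.49 * ln(410927/55331) = 8438 m/s

8438 m/s


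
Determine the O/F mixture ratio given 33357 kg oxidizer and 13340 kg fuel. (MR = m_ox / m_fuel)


MR = 33357 / 13340 = 2.5

2.5


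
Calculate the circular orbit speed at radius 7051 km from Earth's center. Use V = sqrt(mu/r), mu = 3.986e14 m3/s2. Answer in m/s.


V = sqrt(3.986e14 / 7051000) = 7519 m/s

7519 m/s


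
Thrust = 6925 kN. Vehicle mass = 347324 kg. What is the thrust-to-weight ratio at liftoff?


TWR = 6925000 / (347324 * 9.81) = 2.03

2.03


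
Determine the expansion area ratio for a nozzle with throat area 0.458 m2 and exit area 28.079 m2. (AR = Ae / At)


AR = 28.079 / 0.458 = 61.3

61.3


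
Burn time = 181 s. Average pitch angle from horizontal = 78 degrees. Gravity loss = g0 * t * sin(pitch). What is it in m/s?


GL = 9.81 * 181 * sin(78 deg) = 1737 m/s

1737 m/s


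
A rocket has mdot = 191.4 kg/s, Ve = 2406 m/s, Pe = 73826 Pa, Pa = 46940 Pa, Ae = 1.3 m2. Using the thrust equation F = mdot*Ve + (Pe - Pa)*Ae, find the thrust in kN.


F = 191.4 * 2406 + (73826 - 46940) * 1.3 = 495460.0 N = 495.5 kN

495.5 kN


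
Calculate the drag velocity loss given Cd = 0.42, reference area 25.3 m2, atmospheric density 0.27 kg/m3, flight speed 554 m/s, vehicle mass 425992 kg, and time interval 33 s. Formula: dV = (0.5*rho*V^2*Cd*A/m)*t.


D = 0.5 * 0.27 * 554^2 * 0.42 * 25.3 = 440274.07 N
a = 440274.07 / 425992 = 1.0335 m/s2
dV = 1.0335 * 33 = 34.1 m/s

34.1 m/s


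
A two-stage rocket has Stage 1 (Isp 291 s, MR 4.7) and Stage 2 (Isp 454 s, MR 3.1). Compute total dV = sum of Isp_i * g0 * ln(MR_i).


dV1 = 291 * 9.81 * ln(4.7) = 4417.8 m/s
dV2 = 454 * 9.81 * ln(3.1) = 5039.0 m/s
Total dV = 4417.8 + 5039.0 = 9456.8 m/s ~ 9457 m/s

9457 m/s


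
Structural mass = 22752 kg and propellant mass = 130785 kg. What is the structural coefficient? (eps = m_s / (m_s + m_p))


eps = 22752 / (22752 + 130785) = 0.1482

0.1482


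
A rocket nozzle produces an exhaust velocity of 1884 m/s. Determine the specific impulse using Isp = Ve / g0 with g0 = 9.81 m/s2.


Isp = Ve / g0 = 1884 / 9.81 = 192.0 s

192.0 s


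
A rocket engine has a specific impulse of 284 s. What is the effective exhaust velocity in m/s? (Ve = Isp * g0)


Ve = Isp * g0 = 284 * 9.81 = 2786.0 m/s

2786.0 m/s


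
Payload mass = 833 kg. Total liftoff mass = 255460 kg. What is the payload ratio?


PR = 833 / 255460 = 0.0033

0.0033


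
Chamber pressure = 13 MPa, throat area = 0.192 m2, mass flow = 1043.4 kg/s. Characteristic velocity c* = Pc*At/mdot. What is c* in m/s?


c* = 13e6 * 0.192 / 1043.4 = 2392 m/s

2392 m/s


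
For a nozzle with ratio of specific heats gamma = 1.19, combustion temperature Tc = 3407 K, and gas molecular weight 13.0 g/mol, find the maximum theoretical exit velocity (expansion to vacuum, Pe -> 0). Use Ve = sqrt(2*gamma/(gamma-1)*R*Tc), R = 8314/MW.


R = 8314 / 13.0 = 639.54 J/(kg.K)
Ve = sqrt(2 * 1.19 / (1.19 - 1) * 639.54 * 3407) = 5224 m/s

5224 m/s


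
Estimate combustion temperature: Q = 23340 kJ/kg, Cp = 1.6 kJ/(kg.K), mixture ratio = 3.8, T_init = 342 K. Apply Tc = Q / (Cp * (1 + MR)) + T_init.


Tc = 23340 / (1.6 * (1 + 3.8)) + 342 = 3381 K

3381 K


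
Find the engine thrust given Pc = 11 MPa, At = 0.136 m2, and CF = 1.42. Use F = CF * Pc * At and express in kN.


F = 1.42 * 11e6 * 0.136 = 2.1243e+06 N = 2124.3 kN

2124.3 kN


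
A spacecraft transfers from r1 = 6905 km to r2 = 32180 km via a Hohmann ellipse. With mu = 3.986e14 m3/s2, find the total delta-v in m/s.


V1 = sqrt(mu/r1) = 7597.78 m/s
dV1 = V1*(sqrt(2*r2/(r1+r2)) - 1) = 2151.89 m/s
V2 = sqrt(mu/r2) = 3519.46 m/s
dV2 = V2*(1 - sqrt(2*r1/(r1+r2))) = 1427.43 m/s
Total dV = 3579 m/s

3579 m/s


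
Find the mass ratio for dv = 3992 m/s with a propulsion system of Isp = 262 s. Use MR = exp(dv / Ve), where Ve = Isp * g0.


Ve = 262 * 9.81 = 2570.22 m/s
MR = exp(3992 / 2570.22) = 4.726

4.726


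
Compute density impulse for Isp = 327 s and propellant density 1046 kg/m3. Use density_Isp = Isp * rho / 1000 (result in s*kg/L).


rho*Isp = 327 * 1046 / 1000 = 342 s*kg/L

342 s*kg/L


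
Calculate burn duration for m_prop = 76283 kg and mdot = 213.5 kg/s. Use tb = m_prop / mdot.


tb = 76283 / 213.5 = 357.3 s

357.3 s


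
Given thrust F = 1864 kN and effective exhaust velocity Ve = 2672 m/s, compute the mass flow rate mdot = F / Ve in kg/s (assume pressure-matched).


mdot = F / Ve = 1864000 / 2672 = 697.6 kg/s

697.6 kg/s


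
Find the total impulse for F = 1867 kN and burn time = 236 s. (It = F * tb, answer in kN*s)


It = 1867 * 236 = 440612 kN*s

440612 kN*s


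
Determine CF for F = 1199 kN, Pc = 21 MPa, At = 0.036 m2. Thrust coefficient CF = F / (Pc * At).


CF = 1199000 / (21e6 * 0.036) = 1.59

1.59


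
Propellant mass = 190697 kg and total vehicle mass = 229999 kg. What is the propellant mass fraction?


PMF = 190697 / 229999 = 0.829

0.829


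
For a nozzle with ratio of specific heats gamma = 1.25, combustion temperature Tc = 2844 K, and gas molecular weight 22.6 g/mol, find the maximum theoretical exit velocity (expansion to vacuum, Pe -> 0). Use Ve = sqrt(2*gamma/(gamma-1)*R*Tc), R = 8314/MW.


R = 8314 / 22.6 = 367.88 J/(kg.K)
Ve = sqrt(2 * 1.25 / (1.25 - 1) * 367.88 * 2844) = 3235 m/s

3235 m/s


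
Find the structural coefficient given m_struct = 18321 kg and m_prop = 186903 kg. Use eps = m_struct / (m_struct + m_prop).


eps = 18321 / (18321 + 186903) = 0.0893

0.0893


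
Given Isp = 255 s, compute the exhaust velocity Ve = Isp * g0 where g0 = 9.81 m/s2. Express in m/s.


Ve = Isp * g0 = 255 * 9.81 = 2501.6 m/s

2501.6 m/s


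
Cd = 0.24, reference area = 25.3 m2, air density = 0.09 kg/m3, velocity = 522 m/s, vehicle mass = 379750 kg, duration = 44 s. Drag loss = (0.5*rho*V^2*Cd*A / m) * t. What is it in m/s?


D = 0.5 * 0.09 * 522^2 * 0.24 * 25.3 = 74453.53 N
a = 74453.53 / 379750 = 0.1961 m/s2
dV = 0.1961 * 44 = 8.6 m/s

8.6 m/s


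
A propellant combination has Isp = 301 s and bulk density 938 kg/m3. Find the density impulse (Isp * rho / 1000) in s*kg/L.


rho*Isp = 301 * 938 / 1000 = 282 s*kg/L

282 s*kg/L


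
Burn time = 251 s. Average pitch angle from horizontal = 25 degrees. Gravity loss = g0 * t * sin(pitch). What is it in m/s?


GL = 9.81 * 251 * sin(25 deg) = 1041 m/s

1041 m/s


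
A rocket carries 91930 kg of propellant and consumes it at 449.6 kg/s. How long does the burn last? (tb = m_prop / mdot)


tb = 91930 / 449.6 = 204.5 s

204.5 s


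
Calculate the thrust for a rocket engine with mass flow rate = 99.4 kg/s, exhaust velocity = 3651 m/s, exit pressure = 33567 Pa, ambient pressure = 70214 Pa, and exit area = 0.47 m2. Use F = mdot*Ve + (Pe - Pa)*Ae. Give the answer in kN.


F = 99.4 * 3651 + (33567 - 70214) * 0.47 = 345685.0 N = 345.7 kN

345.7 kN


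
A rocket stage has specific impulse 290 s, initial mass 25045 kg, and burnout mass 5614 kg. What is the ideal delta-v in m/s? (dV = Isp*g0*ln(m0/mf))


Ve = 290 * 9.81 = 2844.9 m/s
dV = 2844.9 * ln(25045/5614) = 4254 m/s

4254 m/s


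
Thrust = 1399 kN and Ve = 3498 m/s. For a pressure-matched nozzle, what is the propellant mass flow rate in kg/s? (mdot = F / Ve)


mdot = F / Ve = 1399000 / 3498 = 399.9 kg/s

399.9 kg/s


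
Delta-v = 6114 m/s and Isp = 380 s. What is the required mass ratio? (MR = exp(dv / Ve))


Ve = 380 * 9.81 = 3727.8 m/s
MR = exp(6114 / 3727.8) = 5.156

5.156


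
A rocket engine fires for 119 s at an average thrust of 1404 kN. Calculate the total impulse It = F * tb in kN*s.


It = 1404 * 119 = 167076 kN*s

167076 kN*s


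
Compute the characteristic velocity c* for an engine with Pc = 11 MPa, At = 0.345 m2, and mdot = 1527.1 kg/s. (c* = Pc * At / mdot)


c* = 11e6 * 0.345 / 1527.1 = 2485 m/s

2485 m/s


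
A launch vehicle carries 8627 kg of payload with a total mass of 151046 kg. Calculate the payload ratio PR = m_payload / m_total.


PR = 8627 / 151046 = 0.0571

0.0571


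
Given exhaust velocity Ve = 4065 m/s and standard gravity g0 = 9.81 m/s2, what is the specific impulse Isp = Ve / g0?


Isp = Ve / g0 = 4065 / 9.81 = 414.4 s

414.4 s


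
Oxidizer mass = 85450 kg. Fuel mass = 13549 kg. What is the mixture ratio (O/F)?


MR = 85450 / 13549 = 6.31

6.31


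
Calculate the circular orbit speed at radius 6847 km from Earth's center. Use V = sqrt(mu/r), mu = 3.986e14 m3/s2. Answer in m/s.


V = sqrt(3.986e14 / 6847000) = 7630 m/s

7630 m/s


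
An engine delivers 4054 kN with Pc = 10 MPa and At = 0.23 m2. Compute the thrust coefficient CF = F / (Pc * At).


CF = 4054000 / (10e6 * 0.23) = 1.76

1.76


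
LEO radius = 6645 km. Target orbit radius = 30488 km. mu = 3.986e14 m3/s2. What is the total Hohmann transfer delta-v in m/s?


V1 = sqrt(mu/r1) = 7745.0 m/s
dV1 = V1*(sqrt(2*r2/(r1+r2)) - 1) = 2179.78 m/s
V2 = sqrt(mu/r2) = 3615.8 m/s
dV2 = V2*(1 - sqrt(2*r1/(r1+r2))) = 1452.65 m/s
Total dV = 3632 m/s

3632 m/s


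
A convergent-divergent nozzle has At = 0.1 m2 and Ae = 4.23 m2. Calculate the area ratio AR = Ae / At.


AR = 4.23 / 0.1 = 42.3

42.3


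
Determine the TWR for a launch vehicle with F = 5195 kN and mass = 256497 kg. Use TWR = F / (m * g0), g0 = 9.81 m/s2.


TWR = 5195000 / (256497 * 9.81) = 2.06

2.06


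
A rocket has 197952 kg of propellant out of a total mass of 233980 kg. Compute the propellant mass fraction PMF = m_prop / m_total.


PMF = 197952 / 233980 = 0.846

0.846


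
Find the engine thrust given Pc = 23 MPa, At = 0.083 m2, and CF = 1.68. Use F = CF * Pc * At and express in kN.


F = 1.68 * 23e6 * 0.083 = 3.2071e+06 N = 3207.1 kN

3207.1 kN


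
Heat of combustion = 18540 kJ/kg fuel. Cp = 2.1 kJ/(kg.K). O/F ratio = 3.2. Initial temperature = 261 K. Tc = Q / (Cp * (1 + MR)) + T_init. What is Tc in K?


Tc = 18540 / (2.1 * (1 + 3.2)) + 261 = 2363 K

2363 K


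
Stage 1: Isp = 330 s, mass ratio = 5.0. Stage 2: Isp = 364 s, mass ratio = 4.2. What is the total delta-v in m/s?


dV1 = 330 * 9.81 * ln(5.0) = 5210.2 m/s
dV2 = 364 * 9.81 * ln(4.2) = 5124.5 m/s
Total dV = 5210.2 + 5124.5 = 10334.7 m/s ~ 10335 m/s

10335 m/s


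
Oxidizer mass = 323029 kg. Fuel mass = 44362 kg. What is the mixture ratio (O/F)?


MR = 323029 / 44362 = 7.28

7.28


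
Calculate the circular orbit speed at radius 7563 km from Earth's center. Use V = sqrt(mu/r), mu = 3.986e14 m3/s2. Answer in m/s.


V = sqrt(3.986e14 / 7563000) = 7260 m/s

7260 m/s


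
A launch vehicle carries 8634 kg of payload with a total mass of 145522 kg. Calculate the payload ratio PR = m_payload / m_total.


PR = 8634 / 145522 = 0.0593

0.0593


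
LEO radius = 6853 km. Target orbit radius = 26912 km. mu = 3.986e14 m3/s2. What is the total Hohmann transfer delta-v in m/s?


V1 = sqrt(mu/r1) = 7626.55 m/s
dV1 = V1*(sqrt(2*r2/(r1+r2)) - 1) = 2002.48 m/s
V2 = sqrt(mu/r2) = 3848.54 m/s
dV2 = V2*(1 - sqrt(2*r1/(r1+r2))) = 1396.55 m/s
Total dV = 3399 m/s

3399 m/s


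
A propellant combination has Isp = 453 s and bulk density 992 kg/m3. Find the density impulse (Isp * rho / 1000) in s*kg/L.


rho*Isp = 453 * 992 / 1000 = 449 s*kg/L

449 s*kg/L


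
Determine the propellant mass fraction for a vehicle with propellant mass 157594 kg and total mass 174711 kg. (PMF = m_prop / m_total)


PMF = 157594 / 174711 = 0.902

0.902


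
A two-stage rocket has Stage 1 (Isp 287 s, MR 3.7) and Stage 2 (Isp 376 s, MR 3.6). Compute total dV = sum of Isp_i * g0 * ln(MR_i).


dV1 = 287 * 9.81 * ln(3.7) = 3683.6 m/s
dV2 = 376 * 9.81 * ln(3.6) = 4724.8 m/s
Total dV = 3683.6 + 4724.8 = 8408.4 m/s ~ 8408 m/s

8408 m/s


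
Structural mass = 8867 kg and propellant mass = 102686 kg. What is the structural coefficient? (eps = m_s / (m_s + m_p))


eps = 8867 / (8867 + 102686) = 0.0795

0.0795


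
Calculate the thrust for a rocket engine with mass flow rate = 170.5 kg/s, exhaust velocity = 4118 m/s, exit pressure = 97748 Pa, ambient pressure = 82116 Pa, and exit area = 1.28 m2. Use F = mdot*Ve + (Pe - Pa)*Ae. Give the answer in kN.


F = 170.5 * 4118 + (97748 - 82116) * 1.28 = 722128.0 N = 722.1 kN

722.1 kN


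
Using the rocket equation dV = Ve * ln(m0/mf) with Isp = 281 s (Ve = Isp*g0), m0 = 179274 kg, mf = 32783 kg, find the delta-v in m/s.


Ve = 281 * 9.81 = 2756.61 m/s
dV = 2756.61 * ln(179274/32783) = 4683 m/s

4683 m/s


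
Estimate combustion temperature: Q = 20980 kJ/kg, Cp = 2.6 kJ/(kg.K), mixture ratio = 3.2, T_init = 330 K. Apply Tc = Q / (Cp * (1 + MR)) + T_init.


Tc = 20980 / (2.6 * (1 + 3.2)) + 330 = 2251 K

2251 K


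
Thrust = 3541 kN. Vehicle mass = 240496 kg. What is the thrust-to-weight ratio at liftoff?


TWR = 3541000 / (240496 * 9.81) = 1.5

1.5


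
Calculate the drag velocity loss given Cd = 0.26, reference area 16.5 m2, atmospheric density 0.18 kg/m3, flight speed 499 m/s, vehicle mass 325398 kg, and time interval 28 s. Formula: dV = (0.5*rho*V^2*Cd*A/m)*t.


D = 0.5 * 0.18 * 499^2 * 0.26 * 16.5 = 96139.29 N
a = 96139.29 / 325398 = 0.2955 m/s2
dV = 0.2955 * 28 = 8.3 m/s

8.3 m/s


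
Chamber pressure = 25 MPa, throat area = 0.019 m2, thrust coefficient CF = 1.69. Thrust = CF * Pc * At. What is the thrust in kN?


F = 1.69 * 25e6 * 0.019 = 802750.0 N = 802.8 kN

802.8 kN


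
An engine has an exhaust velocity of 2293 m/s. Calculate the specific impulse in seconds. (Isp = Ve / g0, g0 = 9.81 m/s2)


Isp = Ve / g0 = 2293 / 9.81 = 233.7 s

233.7 s


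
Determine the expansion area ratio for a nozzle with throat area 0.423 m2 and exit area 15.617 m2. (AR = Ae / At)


AR = 15.617 / 0.423 = 36.9

36.9


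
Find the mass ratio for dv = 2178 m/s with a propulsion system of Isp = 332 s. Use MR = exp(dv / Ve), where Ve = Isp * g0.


Ve = 332 * 9.81 = 3256.92 m/s
MR = exp(2178 / 3256.92) = 1.952

1.952


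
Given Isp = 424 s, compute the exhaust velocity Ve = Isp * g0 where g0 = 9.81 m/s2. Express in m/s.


Ve = Isp * g0 = 424 * 9.81 = 4159.4 m/s

4159.4 m/s


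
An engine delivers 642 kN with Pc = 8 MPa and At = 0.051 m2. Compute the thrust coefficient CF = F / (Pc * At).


CF = 642000 / (8e6 * 0.051) = 1.57

1.57


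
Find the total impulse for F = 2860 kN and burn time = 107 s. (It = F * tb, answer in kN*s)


It = 2860 * 107 = 306020 kN*s

306020 kN*s


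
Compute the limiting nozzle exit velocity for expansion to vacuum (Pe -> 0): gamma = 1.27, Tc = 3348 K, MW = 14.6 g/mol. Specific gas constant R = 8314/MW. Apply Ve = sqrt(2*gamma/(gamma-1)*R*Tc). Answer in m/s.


R = 8314 / 14.6 = 569.45 J/(kg.K)
Ve = sqrt(2 * 1.27 / (1.27 - 1) * 569.45 * 3348) = 4235 m/s

4235 m/s


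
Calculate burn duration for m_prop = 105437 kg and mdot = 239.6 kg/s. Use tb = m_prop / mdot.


tb = 105437 / 239.6 = 440.1 s

440.1 s


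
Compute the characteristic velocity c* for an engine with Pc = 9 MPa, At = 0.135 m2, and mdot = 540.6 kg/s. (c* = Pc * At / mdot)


c* = 9e6 * 0.135 / 540.6 = 2248 m/s

2248 m/s


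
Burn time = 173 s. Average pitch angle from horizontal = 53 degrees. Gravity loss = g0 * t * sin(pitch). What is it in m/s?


GL = 9.81 * 173 * sin(53 deg) = 1355 m/s

1355 m/s


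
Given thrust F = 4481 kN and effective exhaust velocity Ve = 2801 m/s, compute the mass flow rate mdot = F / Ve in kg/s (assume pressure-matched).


mdot = F / Ve = 4481000 / 2801 = 1599.8 kg/s

1599.8 kg/s


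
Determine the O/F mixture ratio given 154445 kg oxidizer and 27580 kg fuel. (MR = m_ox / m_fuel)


MR = 154445 / 27580 = 5.6

5.6


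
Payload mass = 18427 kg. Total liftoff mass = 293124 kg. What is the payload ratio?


PR = 18427 / 293124 = 0.0629

0.0629


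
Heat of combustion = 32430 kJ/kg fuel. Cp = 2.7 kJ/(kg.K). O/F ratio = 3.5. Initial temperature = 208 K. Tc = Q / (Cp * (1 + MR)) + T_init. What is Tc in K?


Tc = 32430 / (2.7 * (1 + 3.5)) + 208 = 2877 K

2877 K


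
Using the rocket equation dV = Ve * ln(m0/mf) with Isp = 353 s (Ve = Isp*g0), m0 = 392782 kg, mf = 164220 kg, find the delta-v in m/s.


Ve = 353 * 9.81 = 3462.93 m/s
dV = 3462.93 * ln(392782/164220) = 3020 m/s

3020 m/s


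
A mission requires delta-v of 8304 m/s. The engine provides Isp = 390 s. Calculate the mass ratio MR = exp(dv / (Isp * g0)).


Ve = 390 * 9.81 = 3825.9 m/s
MR = exp(8304 / 3825.9) = 8.762

8.762


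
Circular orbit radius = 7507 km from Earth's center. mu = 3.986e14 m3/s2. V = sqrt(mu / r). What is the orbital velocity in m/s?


V = sqrt(3.986e14 / 7507000) = 7287 m/s

7287 m/s


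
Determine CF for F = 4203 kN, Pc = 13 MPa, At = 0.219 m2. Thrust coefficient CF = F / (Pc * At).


CF = 4203000 / (13e6 * 0.219) = 1.48

1.48


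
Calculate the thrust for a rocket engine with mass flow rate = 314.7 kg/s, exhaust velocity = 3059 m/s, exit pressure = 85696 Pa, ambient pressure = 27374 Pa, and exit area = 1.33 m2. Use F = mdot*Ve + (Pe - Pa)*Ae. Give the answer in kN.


F = 314.7 * 3059 + (85696 - 27374) * 1.33 = 1.0402e+06 N = 1040.2 kN

1040.2 kN


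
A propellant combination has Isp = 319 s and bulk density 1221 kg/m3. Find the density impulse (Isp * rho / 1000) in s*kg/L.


rho*Isp = 319 * 1221 / 1000 = 389 s*kg/L

389 s*kg/L


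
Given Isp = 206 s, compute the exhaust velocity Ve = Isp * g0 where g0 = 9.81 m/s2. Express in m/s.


Ve = Isp * g0 = 206 * 9.81 = 2020.9 m/s

2020.9 m/s


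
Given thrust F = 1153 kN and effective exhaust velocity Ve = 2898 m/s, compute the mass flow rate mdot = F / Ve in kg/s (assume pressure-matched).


mdot = F / Ve = 1153000 / 2898 = 397.9 kg/s

397.9 kg/s


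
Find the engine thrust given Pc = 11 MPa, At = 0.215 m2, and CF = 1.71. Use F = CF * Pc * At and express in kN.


F = 1.71 * 11e6 * 0.215 = 4.0442e+06 N = 4044.2 kN

4044.2 kN


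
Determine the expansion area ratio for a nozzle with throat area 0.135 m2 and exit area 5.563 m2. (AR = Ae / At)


AR = 5.563 / 0.135 = 41.2

41.2


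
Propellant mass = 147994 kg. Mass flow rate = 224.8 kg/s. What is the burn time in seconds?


tb = 147994 / 224.8 = 658.3 s

658.3 s


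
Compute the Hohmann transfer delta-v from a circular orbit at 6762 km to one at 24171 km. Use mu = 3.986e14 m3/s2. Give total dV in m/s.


V1 = sqrt(mu/r1) = 7677.7 m/s
dV1 = V1*(sqrt(2*r2/(r1+r2)) - 1) = 1920.34 m/s
V2 = sqrt(mu/r2) = 4060.89 m/s
dV2 = V2*(1 - sqrt(2*r1/(r1+r2))) = 1375.78 m/s
Total dV = 3296 m/s

3296 m/s


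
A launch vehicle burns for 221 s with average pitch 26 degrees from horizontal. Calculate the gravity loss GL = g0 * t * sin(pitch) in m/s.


GL = 9.81 * 221 * sin(26 deg) = 950 m/s

950 m/s


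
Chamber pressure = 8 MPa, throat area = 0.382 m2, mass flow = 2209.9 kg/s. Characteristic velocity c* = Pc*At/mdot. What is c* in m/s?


c* = 8e6 * 0.382 / 2209.9 = 1383 m/s

1383 m/s


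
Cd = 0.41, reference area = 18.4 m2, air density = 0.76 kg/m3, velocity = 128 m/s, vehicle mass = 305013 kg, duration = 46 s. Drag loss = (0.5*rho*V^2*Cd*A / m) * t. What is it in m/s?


D = 0.5 * 0.76 * 128^2 * 0.41 * 18.4 = 46968.34 N
a = 46968.34 / 305013 = 0.154 m/s2
dV = 0.154 * 46 = 7.1 m/s

7.1 m/s


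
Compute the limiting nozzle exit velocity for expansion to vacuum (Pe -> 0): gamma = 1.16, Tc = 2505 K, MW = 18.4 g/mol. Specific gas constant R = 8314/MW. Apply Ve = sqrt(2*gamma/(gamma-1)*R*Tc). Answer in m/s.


R = 8314 / 18.4 = 451.85 J/(kg.K)
Ve = sqrt(2 * 1.16 / (1.16 - 1) * 451.85 * 2505) = 4051 m/s

4051 m/s


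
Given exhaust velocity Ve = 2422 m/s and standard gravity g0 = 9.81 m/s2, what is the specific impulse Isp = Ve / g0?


Isp = Ve / g0 = 2422 / 9.81 = 246.9 s

246.9 s


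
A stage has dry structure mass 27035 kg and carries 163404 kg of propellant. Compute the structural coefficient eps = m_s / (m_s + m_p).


eps = 27035 / (27035 + 163404) = 0.142

0.142


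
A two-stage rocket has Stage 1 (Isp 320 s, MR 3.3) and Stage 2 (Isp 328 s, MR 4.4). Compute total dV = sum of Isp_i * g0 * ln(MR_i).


dV1 = 320 * 9.81 * ln(3.3) = 3748.0 m/s
dV2 = 328 * 9.81 * ln(4.4) = 4767.3 m/s
Total dV = 3748.0 + 4767.3 = 8515.3 m/s ~ 8515 m/s

8515 m/s


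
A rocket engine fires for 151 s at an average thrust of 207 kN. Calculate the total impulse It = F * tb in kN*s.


It = 207 * 151 = 31257 kN*s

31257 kN*s


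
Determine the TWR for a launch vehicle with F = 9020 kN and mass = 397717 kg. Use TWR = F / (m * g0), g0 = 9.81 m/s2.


TWR = 9020000 / (397717 * 9.81) = 2.31

2.31


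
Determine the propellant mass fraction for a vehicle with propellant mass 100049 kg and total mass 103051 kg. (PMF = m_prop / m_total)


PMF = 100049 / 103051 = 0.971

0.971


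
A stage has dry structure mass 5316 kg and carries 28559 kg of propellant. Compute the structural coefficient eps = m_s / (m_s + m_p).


eps = 5316 / (5316 + 28559) = 0.1569

0.1569


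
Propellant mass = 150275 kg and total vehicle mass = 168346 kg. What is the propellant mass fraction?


PMF = 150275 / 168346 = 0.893

0.893


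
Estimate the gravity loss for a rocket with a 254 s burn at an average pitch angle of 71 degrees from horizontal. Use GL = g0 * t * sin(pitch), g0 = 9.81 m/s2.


GL = 9.81 * 254 * sin(71 deg) = 2356 m/s

2356 m/s


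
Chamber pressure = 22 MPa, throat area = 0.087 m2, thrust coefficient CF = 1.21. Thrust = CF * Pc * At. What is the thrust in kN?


F = 1.21 * 22e6 * 0.087 = 2.3159e+06 N = 2315.9 kN

2315.9 kN


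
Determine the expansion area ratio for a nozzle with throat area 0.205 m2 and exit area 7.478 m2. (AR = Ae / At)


AR = 7.478 / 0.205 = 36.5

36.5


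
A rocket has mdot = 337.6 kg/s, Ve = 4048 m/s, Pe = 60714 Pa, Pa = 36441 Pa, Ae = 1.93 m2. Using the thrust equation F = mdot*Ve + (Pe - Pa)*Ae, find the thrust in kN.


F = 337.6 * 4048 + (60714 - 36441) * 1.93 = 1.4135e+06 N = 1413.5 kN

1413.5 kN


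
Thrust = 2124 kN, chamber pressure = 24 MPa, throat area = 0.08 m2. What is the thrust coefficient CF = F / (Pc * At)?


CF = 2124000 / (24e6 * 0.08) = 1.11

1.11


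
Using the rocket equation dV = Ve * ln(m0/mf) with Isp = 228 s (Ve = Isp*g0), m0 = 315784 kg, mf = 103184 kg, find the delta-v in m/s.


Ve = 228 * 9.81 = 2236.68 m/s
dV = 2236.68 * ln(315784/103184) = 2502 m/s

2502 m/s


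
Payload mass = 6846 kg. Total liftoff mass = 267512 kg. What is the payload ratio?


PR = 6846 / 267512 = 0.0256

0.0256


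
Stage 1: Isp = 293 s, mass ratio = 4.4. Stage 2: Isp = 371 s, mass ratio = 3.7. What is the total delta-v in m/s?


dV1 = 293 * 9.81 * ln(4.4) = 4258.6 m/s
dV2 = 371 * 9.81 * ln(3.7) = 4761.7 m/s
Total dV = 4258.6 + 4761.7 = 9020.3 m/s ~ 9020 m/s

9020 m/s
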